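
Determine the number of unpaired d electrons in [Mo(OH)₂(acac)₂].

2

Each hydroxide is −1; each acetylacetonate is −1; balancing the 0 overall charge requires Mo(IV).
Group 6 minus oxidation state 4 gives a d² configuration.
Counting donor atoms: 2×hydroxide (monodentate) → 2 donors; 2×acetylacetonate (bidentate) → 4 donors. Coordination number = 6.
In an octahedral field the d² configuration is t₂g²e_g⁰ (only one arrangement possible), giving 2 unpaired electrons.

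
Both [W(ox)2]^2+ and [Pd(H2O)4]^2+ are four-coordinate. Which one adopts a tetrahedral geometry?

For [W(ox)2]^2+: Ligand charges: each oxalate is −2. With an overall charge of +2 the tungsten centre must be in the +6 oxidation state. W sits in group 6, so the d-electron count is 6 − 6 = 0. A d⁰ ion has no crystal-field stabilisation preference between square planar and tetrahedral, so four ligands adopt the sterically favoured tetrahedral geometry. → tetrahedral.
For [Pd(H2O)4]^2+: Summing ligand charges against the +2 overall charge gives an oxidation state of +2 for palladium. Palladium is a group-10 element; Pd(II) is therefore d⁸. A 4d d⁸ ion has a large crystal-field splitting; square planar leaves the high-energy d_{x²−y²} orbital empty and maximises CFSE. → square planar.

[W(ox)2]^2+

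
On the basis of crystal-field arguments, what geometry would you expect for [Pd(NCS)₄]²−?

square planar

Ligand charges: each isothiocyanate is −1. With an overall charge of −2 the palladium centre must be in the +2 oxidation state.
Pd sits in group 10, so the d-electron count is 10 − 2 = 8.
With 4 monodentate ligands the coordination number is 4.
A 4d d⁸ ion has a large crystal-field splitting; square planar leaves the high-energy d_{x²−y²} orbital empty and maximises CFSE.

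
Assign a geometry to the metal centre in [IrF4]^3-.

Summing ligand charges against the −3 overall charge gives an oxidation state of +1 for iridium.
Iridium is a group-9 element; Ir(I) is therefore d⁸.
Coordination number: 4.
A 5d d⁸ ion has a large crystal-field splitting; square planar leaves the high-energy d_{x²−y²} orbital empty and maximises CFSE.

square planar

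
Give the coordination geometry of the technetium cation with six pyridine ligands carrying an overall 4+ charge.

octahedral

Pyridine is neutral; balancing the +4 overall charge requires Tc(IV).
Tc sits in group 7, so the d-electron count is 7 − 4 = 3.
With 6 monodentate ligands the coordination number is 6.
Six donors around a single metal centre give an octahedral coordination sphere.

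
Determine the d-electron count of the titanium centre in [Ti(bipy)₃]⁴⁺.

d0

2,2′-bipyridine is neutral; balancing the +4 overall charge requires Ti(IV).
Titanium is a group-4 element; Ti(IV) is therefore d⁰.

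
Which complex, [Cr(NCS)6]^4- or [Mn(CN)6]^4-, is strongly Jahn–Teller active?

[Cr(NCS)6]^4-

[Cr(NCS)6]^4-: Ligand charges: each isothiocyanate is −1. With an overall charge of −4 the chromium centre must be in the +2 oxidation state. Cr sits in group 6, so the d-electron count is 6 − 2 = 4. Isothiocyanate is a weak-field ligand for a first-row metal, so the complex is high-spin. The t₂g³e_g¹ (high-spin) configuration has an unevenly filled e_g set; the Jahn–Teller theorem predicts a tetragonal distortion (typically axial elongation) to lift the degeneracy.
[Mn(CN)6]^4-: Summing ligand charges against the −4 overall charge gives an oxidation state of +2 for manganese. Mn sits in group 7, so the d-electron count is 7 − 2 = 5. Cyanide is a strong-field ligand (high in the spectrochemical series) for a first-row metal, so the complex is low-spin. The d⁵ configuration leaves the e_g set evenly filled (or empty) — no strong Jahn–Teller driving force.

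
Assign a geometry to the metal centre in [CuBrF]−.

Summing ligand charges against the −1 overall charge gives an oxidation state of +1 for copper.
Cu sits in group 11, so the d-electron count is 11 − 1 = 10.
With 2 monodentate ligands the coordination number is 2.
A d¹⁰ ion with only two ligands adopts a linear arrangement (sp hybridisation; no CFSE preference).

linear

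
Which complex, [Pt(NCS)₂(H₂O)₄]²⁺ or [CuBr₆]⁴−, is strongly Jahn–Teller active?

[CuBr₆]⁴−

[Pt(NCS)₂(H₂O)₄]²⁺: Ligand charges: each isothiocyanate is −1; water is neutral. With an overall charge of +2 the platinum centre must be in the +4 oxidation state. Pt sits in group 10, so the d-electron count is 10 − 4 = 6. A 5d ion has a large Δₒ and is invariably low-spin. The d⁶ configuration leaves the e_g set evenly filled (or empty) — no strong Jahn–Teller driving force.
[CuBr₆]⁴−: Summing ligand charges against the −4 overall charge gives an oxidation state of +2 for copper. Cu sits in group 11, so the d-electron count is 11 − 2 = 9. The t₂g⁶e_g³ configuration has an unevenly filled e_g set; the Jahn–Teller theorem predicts a tetragonal distortion (typically axial elongation) to lift the degeneracy.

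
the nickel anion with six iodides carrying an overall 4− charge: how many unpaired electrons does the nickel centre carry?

2

Each iodide is −1; balancing the −4 overall charge requires Ni(II).
Group 10 minus oxidation state 2 gives a d⁸ configuration.
In an octahedral field the d⁸ configuration is t₂g⁶e_g² (only one arrangement possible), giving 2 unpaired electrons.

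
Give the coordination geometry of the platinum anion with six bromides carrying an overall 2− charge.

octahedral

Ligand charges: each bromide is −1. With an overall charge of −2 the platinum centre must be in the +4 oxidation state.
Platinum is a group-10 element; Pt(IV) is therefore d⁶.
Coordination number: 6.
Six donors around a single metal centre give an octahedral coordination sphere.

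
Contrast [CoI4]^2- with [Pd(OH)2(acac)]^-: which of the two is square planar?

[Pd(OH)2(acac)]^-

For [CoI4]^2-: Summing ligand charges against the −2 overall charge gives an oxidation state of +2 for cobalt. Group 9 minus oxidation state 2 gives a d⁷ configuration. For a high-spin 3d d⁷ ion with weak-field ligands the small Δₜ gives little square-planar CFSE advantage, so four ligands adopt the sterically favoured tetrahedral geometry. → tetrahedral.
For [Pd(OH)2(acac)]^-: Ligand charges: each hydroxide is −1; each acetylacetonate is −1. With an overall charge of −1 the palladium centre must be in the +2 oxidation state. Palladium is a group-10 element; Pd(II) is therefore d⁸. A 4d d⁸ ion has a large crystal-field splitting; square planar leaves the high-energy d_{x²−y²} orbital empty and maximises CFSE. → square planar.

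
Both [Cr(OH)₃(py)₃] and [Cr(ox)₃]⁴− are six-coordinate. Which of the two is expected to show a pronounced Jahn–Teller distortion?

[Cr(OH)₃(py)₃]: Ligand charges: each hydroxide is −1; pyridine is neutral. With an overall charge of 0 the chromium centre must be in the +3 oxidation state. Cr sits in group 6, so the d-electron count is 6 − 3 = 3. The d³ configuration leaves the e_g set evenly filled (or empty) — no strong Jahn–Teller driving force.
[Cr(ox)₃]⁴−: Summing ligand charges against the −4 overall charge gives an oxidation state of +2 for chromium. Chromium is a group-6 element; Cr(II) is therefore d⁴. Oxalate is a weak-field ligand for a first-row metal, so the complex is high-spin. The t₂g³e_g¹ (high-spin) configuration has an unevenly filled e_g set; the Jahn–Teller theorem predicts a tetragonal distortion (typically axial elongation) to lift the degeneracy.

[Cr(ox)₃]⁴−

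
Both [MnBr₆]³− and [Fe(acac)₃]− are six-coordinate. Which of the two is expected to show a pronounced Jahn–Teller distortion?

[MnBr₆]³−: Summing ligand charges against the −3 overall charge gives an oxidation state of +3 for manganese. Group 7 minus oxidation state 3 gives a d⁴ configuration. Bromide is a weak-field ligand for a first-row metal, so the complex is high-spin. The t₂g³e_g¹ (high-spin) configuration has an unevenly filled e_g set; the Jahn–Teller theorem predicts a tetragonal distortion (typically axial elongation) to lift the degeneracy.
[Fe(acac)₃]−: Summing ligand charges against the −1 overall charge gives an oxidation state of +2 for iron. Fe sits in group 8, so the d-electron count is 8 − 2 = 6. Acetylacetonate is a weak-field ligand for a first-row metal, so the complex is high-spin. The d⁶ configuration leaves the e_g set evenly filled (or empty) — no strong Jahn–Teller driving force.

[MnBr₆]³−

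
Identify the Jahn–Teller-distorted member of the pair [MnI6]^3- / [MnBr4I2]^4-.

[MnI6]^3-: Ligand charges: each iodide is −1. With an overall charge of −3 the manganese centre must be in the +3 oxidation state. Group 7 minus oxidation state 3 gives a d⁴ configuration. Iodide is a weak-field ligand for a first-row metal, so the complex is high-spin. The t₂g³e_g¹ (high-spin) configuration has an unevenly filled e_g set; the Jahn–Teller theorem predicts a tetragonal distortion (typically axial elongation) to lift the degeneracy.
[MnBr4I2]^4-: Each bromide is −1; each iodide is −1; balancing the −4 overall charge requires Mn(II). Manganese is a group-7 element; Mn(II) is therefore d⁵. Bromide and iodide are weak-field ligands for a first-row metal, so the complex is high-spin. The d⁵ configuration leaves the e_g set evenly filled (or empty) — no strong Jahn–Teller driving force.

[MnI6]^3-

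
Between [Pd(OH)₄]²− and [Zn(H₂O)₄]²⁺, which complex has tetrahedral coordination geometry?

For [Pd(OH)₄]²−: Each hydroxide is −1; balancing the −2 overall charge requires Pd(II). Group 10 minus oxidation state 2 gives a d⁸ configuration. A 4d d⁸ ion has a large crystal-field splitting; square planar leaves the high-energy d_{x²−y²} orbital empty and maximises CFSE. → square planar.
For [Zn(H₂O)₄]²⁺: Water is neutral; balancing the +2 overall charge requires Zn(II). Group 12 minus oxidation state 2 gives a d¹⁰ configuration. A d¹⁰ ion has no crystal-field stabilisation preference between square planar and tetrahedral, so four ligands adopt the sterically favoured tetrahedral geometry. → tetrahedral.

[Zn(H₂O)₄]²⁺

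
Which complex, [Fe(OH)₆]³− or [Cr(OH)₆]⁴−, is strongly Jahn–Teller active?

[Fe(OH)₆]³−: Summing ligand charges against the −3 overall charge gives an oxidation state of +3 for iron. Group 8 minus oxidation state 3 gives a d⁵ configuration. Hydroxide is a weak-field ligand for a first-row metal, so the complex is high-spin. The d⁵ configuration leaves the e_g set evenly filled (or empty) — no strong Jahn–Teller driving force.
[Cr(OH)₆]⁴−: Ligand charges: each hydroxide is −1. With an overall charge of −4 the chromium centre must be in the +2 oxidation state. Cr sits in group 6, so the d-electron count is 6 − 2 = 4. Hydroxide is a weak-field ligand for a first-row metal, so the complex is high-spin. The t₂g³e_g¹ (high-spin) configuration has an unevenly filled e_g set; the Jahn–Teller theorem predicts a tetragonal distortion (typically axial elongation) to lift the degeneracy.

[Cr(OH)₆]⁴−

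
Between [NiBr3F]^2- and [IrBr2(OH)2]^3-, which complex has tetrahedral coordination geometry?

For [NiBr3F]^2-: Ligand charges: each bromide is −1; each fluoride is −1. With an overall charge of −2 the nickel centre must be in the +2 oxidation state. Ni sits in group 10, so the d-electron count is 10 − 2 = 8. Bromide and fluoride are weak-field ligands. With weak-field ligands the CFSE gain from square planar is small, so a 3d d⁸ ion takes the sterically preferred tetrahedral geometry. → tetrahedral.
For [IrBr2(OH)2]^3-: Ligand charges: each bromide is −1; each hydroxide is −1. With an overall charge of −3 the iridium centre must be in the +1 oxidation state. Iridium is a group-9 element; Ir(I) is therefore d⁸. A 5d d⁸ ion has a large crystal-field splitting; square planar leaves the high-energy d_{x²−y²} orbital empty and maximises CFSE. → square planar.

[NiBr3F]^2-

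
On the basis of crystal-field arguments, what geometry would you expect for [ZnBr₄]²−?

Ligand charges: each bromide is −1. With an overall charge of −2 the zinc centre must be in the +2 oxidation state.
Zinc is a group-12 element; Zn(II) is therefore d¹⁰.
Coordination number: 4.
A d¹⁰ ion has no crystal-field stabilisation preference between square planar and tetrahedral, so four ligands adopt the sterically favoured tetrahedral geometry.

tetrahedral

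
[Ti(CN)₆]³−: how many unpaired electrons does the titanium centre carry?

1 unpaired electron

Each cyanide is −1; balancing the −3 overall charge requires Ti(III).
Group 4 minus oxidation state 3 gives a d¹ configuration.
In an octahedral field the d¹ configuration is t₂g¹e_g⁰ (only one arrangement possible), giving 1 unpaired electron.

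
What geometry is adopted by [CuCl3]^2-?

trigonal planar

Each chloride is −1; balancing the −2 overall charge requires Cu(I).
Cu sits in group 11, so the d-electron count is 11 − 1 = 10.
Coordination number: 3.
Three ligands around a d¹⁰ centre minimise repulsion in a trigonal-planar arrangement.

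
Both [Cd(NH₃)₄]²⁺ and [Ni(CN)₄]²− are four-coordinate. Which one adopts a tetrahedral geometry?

[Cd(NH₃)₄]²⁺

For [Cd(NH₃)₄]²⁺: Summing ligand charges against the +2 overall charge gives an oxidation state of +2 for cadmium. Cadmium is a group-12 element; Cd(II) is therefore d¹⁰. A d¹⁰ ion has no crystal-field stabilisation preference between square planar and tetrahedral, so four ligands adopt the sterically favoured tetrahedral geometry. → tetrahedral.
For [Ni(CN)₄]²−: Ligand charges: each cyanide is −1. With an overall charge of −2 the nickel centre must be in the +2 oxidation state. Ni sits in group 10, so the d-electron count is 10 − 2 = 8. Cyanide is a strong-field ligand (high in the spectrochemical series). A 3d d⁸ ion with strong-field ligands gains enough CFSE to favour square planar over tetrahedral. → square planar.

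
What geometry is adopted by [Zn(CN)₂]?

linear

Ligand charges: each cyanide is −1. With an overall charge of 0 the zinc centre must be in the +2 oxidation state.
Zinc is a group-12 element; Zn(II) is therefore d¹⁰.
Coordination number: 2.
A d¹⁰ ion with only two ligands adopts a linear arrangement (sp hybridisation; no CFSE preference).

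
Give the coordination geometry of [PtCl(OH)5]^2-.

Ligand charges: each chloride is −1; each hydroxide is −1. With an overall charge of −2 the platinum centre must be in the +4 oxidation state.
Group 10 minus oxidation state 4 gives a d⁶ configuration.
With 6 monodentate ligands the coordination number is 6.
Six donors around a single metal centre give an octahedral coordination sphere.

octahedral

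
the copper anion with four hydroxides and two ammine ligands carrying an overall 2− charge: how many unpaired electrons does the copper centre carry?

Summing ligand charges against the −2 overall charge gives an oxidation state of +2 for copper.
Cu sits in group 11, so the d-electron count is 11 − 2 = 9.
In an octahedral field the d⁹ configuration is t₂g⁶e_g³ (only one arrangement possible), giving 1 unpaired electron.

1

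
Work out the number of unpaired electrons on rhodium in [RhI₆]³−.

0

Summing ligand charges against the −3 overall charge gives an oxidation state of +3 for rhodium.
Group 9 minus oxidation state 3 gives a d⁶ configuration.
The spin state decides the count: a 4d ion has a large Δₒ and is invariably low-spin.
An octahedral low-spin d⁶ ion is t₂g⁶e_g⁰, giving 0 unpaired electrons.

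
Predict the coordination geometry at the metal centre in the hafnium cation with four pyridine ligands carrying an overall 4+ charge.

Ligand charges: pyridine is neutral. With an overall charge of +4 the hafnium centre must be in the +4 oxidation state.
Group 4 minus oxidation state 4 gives a d⁰ configuration.
With 4 monodentate ligands the coordination number is 4.
A d⁰ ion has no crystal-field stabilisation preference between square planar and tetrahedral, so four ligands adopt the sterically favoured tetrahedral geometry.

tetrahedral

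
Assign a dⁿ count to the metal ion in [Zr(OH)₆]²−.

Summing ligand charges against the −2 overall charge gives an oxidation state of +4 for zirconium.
Zr sits in group 4, so the d-electron count is 4 − 4 = 0.

d0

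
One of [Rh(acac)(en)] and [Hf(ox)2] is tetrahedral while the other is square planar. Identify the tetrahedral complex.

[Hf(ox)2]

For [Rh(acac)(en)]: Summing ligand charges against the 0 overall charge gives an oxidation state of +1 for rhodium. Rhodium is a group-9 element; Rh(I) is therefore d⁸. A 4d d⁸ ion has a large crystal-field splitting; square planar leaves the high-energy d_{x²−y²} orbital empty and maximises CFSE. → square planar.
For [Hf(ox)2]: Each oxalate is −2; balancing the 0 overall charge requires Hf(IV). Group 4 minus oxidation state 4 gives a d⁰ configuration. A d⁰ ion has no crystal-field stabilisation preference between square planar and tetrahedral, so four ligands adopt the sterically favoured tetrahedral geometry. → tetrahedral.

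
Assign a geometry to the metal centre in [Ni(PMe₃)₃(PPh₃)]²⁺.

Trimethylphosphine is neutral; triphenylphosphine is neutral; balancing the +2 overall charge requires Ni(II).
Ni sits in group 10, so the d-electron count is 10 − 2 = 8.
With 4 monodentate ligands the coordination number is 4.
Trimethylphosphine and triphenylphosphine are strong-field ligands (high in the spectrochemical series).
A 3d d⁸ ion with strong-field ligands gains enough CFSE to favour square planar over tetrahedral.

square planar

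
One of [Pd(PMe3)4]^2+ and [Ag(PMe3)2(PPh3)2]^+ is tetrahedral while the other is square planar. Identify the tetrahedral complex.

[Ag(PMe3)2(PPh3)2]^+

For [Pd(PMe3)4]^2+: Ligand charges: trimethylphosphine is neutral. With an overall charge of +2 the palladium centre must be in the +2 oxidation state. Group 10 minus oxidation state 2 gives a d⁸ configuration. A 4d d⁸ ion has a large crystal-field splitting; square planar leaves the high-energy d_{x²−y²} orbital empty and maximises CFSE. → square planar.
For [Ag(PMe3)2(PPh3)2]^+: Ligand charges: trimethylphosphine is neutral; triphenylphosphine is neutral. With an overall charge of +1 the silver centre must be in the +1 oxidation state. Ag sits in group 11, so the d-electron count is 11 − 1 = 10. A d¹⁰ ion has no crystal-field stabilisation preference between square planar and tetrahedral, so four ligands adopt the sterically favoured tetrahedral geometry. → tetrahedral.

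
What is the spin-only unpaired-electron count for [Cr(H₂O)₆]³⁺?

3 unpaired electrons

Summing ligand charges against the +3 overall charge gives an oxidation state of +3 for chromium.
Group 6 minus oxidation state 3 gives a d³ configuration.
In an octahedral field the d³ configuration is t₂g³e_g⁰ (only one arrangement possible), giving 3 unpaired electrons.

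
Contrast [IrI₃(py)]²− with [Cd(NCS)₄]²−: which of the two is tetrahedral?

[Cd(NCS)₄]²−

For [IrI₃(py)]²−: Each iodide is −1; pyridine is neutral; balancing the −2 overall charge requires Ir(I). Ir sits in group 9, so the d-electron count is 9 − 1 = 8. A 5d d⁸ ion has a large crystal-field splitting; square planar leaves the high-energy d_{x²−y²} orbital empty and maximises CFSE. → square planar.
For [Cd(NCS)₄]²−: Ligand charges: each isothiocyanate is −1. With an overall charge of −2 the cadmium centre must be in the +2 oxidation state. Group 12 minus oxidation state 2 gives a d¹⁰ configuration. A d¹⁰ ion has no crystal-field stabilisation preference between square planar and tetrahedral, so four ligands adopt the sterically favoured tetrahedral geometry. → tetrahedral.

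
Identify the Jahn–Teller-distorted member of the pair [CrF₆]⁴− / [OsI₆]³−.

[CrF₆]⁴−

[CrF₆]⁴−: Ligand charges: each fluoride is −1. With an overall charge of −4 the chromium centre must be in the +2 oxidation state. Cr sits in group 6, so the d-electron count is 6 − 2 = 4. Fluoride is a weak-field ligand for a first-row metal, so the complex is high-spin. The t₂g³e_g¹ (high-spin) configuration has an unevenly filled e_g set; the Jahn–Teller theorem predicts a tetragonal distortion (typically axial elongation) to lift the degeneracy.
[OsI₆]³−: Summing ligand charges against the −3 overall charge gives an oxidation state of +3 for osmium. Os sits in group 8, so the d-electron count is 8 − 3 = 5. A 5d ion has a large Δₒ and is invariably low-spin. The d⁵ configuration leaves the e_g set evenly filled (or empty) — no strong Jahn–Teller driving force.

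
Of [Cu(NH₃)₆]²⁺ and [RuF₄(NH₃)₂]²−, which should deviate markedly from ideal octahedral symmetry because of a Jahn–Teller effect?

[Cu(NH₃)₆]²⁺: Summing ligand charges against the +2 overall charge gives an oxidation state of +2 for copper. Copper is a group-11 element; Cu(II) is therefore d⁹. The t₂g⁶e_g³ configuration has an unevenly filled e_g set; the Jahn–Teller theorem predicts a tetragonal distortion (typically axial elongation) to lift the degeneracy.
[RuF₄(NH₃)₂]²−: Each fluoride is −1; ammonia is neutral; balancing the −2 overall charge requires Ru(II). Group 8 minus oxidation state 2 gives a d⁶ configuration. A 4d ion has a large Δₒ and is invariably low-spin. The d⁶ configuration leaves the e_g set evenly filled (or empty) — no strong Jahn–Teller driving force.

[Cu(NH₃)₆]²⁺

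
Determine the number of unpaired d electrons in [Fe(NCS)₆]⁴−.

Each isothiocyanate is −1; balancing the −4 overall charge requires Fe(II).
Fe sits in group 8, so the d-electron count is 8 − 2 = 6.
The spin state decides the count: Isothiocyanate is a weak-field ligand for a first-row metal, so the complex is high-spin.
An octahedral high-spin d⁶ ion is t₂g⁴e_g², giving 4 unpaired electrons.

4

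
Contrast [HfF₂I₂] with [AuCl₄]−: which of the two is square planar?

[AuCl₄]−

For [HfF₂I₂]: Ligand charges: each fluoride is −1; each iodide is −1. With an overall charge of 0 the hafnium centre must be in the +4 oxidation state. Hafnium is a group-4 element; Hf(IV) is therefore d⁰. A d⁰ ion has no crystal-field stabilisation preference between square planar and tetrahedral, so four ligands adopt the sterically favoured tetrahedral geometry. → tetrahedral.
For [AuCl₄]−: Each chloride is −1; balancing the −1 overall charge requires Au(III). Group 11 minus oxidation state 3 gives a d⁸ configuration. A 5d d⁸ ion has a large crystal-field splitting; square planar leaves the high-energy d_{x²−y²} orbital empty and maximises CFSE. → square planar.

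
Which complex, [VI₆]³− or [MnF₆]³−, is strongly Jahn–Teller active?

[VI₆]³−: Each iodide is −1; balancing the −3 overall charge requires V(III). Vanadium is a group-5 element; V(III) is therefore d². The d² configuration leaves the e_g set evenly filled (or empty) — no strong Jahn–Teller driving force.
[MnF₆]³−: Each fluoride is −1; balancing the −3 overall charge requires Mn(III). Group 7 minus oxidation state 3 gives a d⁴ configuration. Fluoride is a weak-field ligand for a first-row metal, so the complex is high-spin. The t₂g³e_g¹ (high-spin) configuration has an unevenly filled e_g set; the Jahn–Teller theorem predicts a tetragonal distortion (typically axial elongation) to lift the degeneracy.

[MnF₆]³−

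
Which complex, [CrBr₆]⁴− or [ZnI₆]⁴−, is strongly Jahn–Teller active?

[CrBr₆]⁴−

[CrBr₆]⁴−: Ligand charges: each bromide is −1. With an overall charge of −4 the chromium centre must be in the +2 oxidation state. Group 6 minus oxidation state 2 gives a d⁴ configuration. Bromide is a weak-field ligand for a first-row metal, so the complex is high-spin. The t₂g³e_g¹ (high-spin) configuration has an unevenly filled e_g set; the Jahn–Teller theorem predicts a tetragonal distortion (typically axial elongation) to lift the degeneracy.
[ZnI₆]⁴−: Summing ligand charges against the −4 overall charge gives an oxidation state of +2 for zinc. Group 12 minus oxidation state 2 gives a d¹⁰ configuration. The d¹⁰ configuration leaves the e_g set evenly filled (or empty) — no strong Jahn–Teller driving force.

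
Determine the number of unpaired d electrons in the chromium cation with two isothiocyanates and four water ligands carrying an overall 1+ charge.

Ligand charges: each isothiocyanate is −1; water is neutral. With an overall charge of +1 the chromium centre must be in the +3 oxidation state.
Group 6 minus oxidation state 3 gives a d³ configuration.
In an octahedral field the d³ configuration is t₂g³e_g⁰ (only one arrangement possible), giving 3 unpaired electrons.

3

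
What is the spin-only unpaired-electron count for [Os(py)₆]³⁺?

Ligand charges: pyridine is neutral. With an overall charge of +3 the osmium centre must be in the +3 oxidation state.
Osmium is a group-8 element; Os(III) is therefore d⁵.
The spin state decides the count: a 5d ion has a large Δₒ and is invariably low-spin.
An octahedral low-spin d⁵ ion is t₂g⁵e_g⁰, giving 1 unpaired electron.

1 unpaired electron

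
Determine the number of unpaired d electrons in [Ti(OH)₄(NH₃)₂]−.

Ligand charges: each hydroxide is −1; ammonia is neutral. With an overall charge of −1 the titanium centre must be in the +3 oxidation state.
Ti sits in group 4, so the d-electron count is 4 − 3 = 1.
In an octahedral field the d¹ configuration is t₂g¹e_g⁰ (only one arrangement possible), giving 1 unpaired electron.

1 unpaired electron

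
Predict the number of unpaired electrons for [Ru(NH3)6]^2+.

0 unpaired electrons

Ligand charges: ammonia is neutral. With an overall charge of +2 the ruthenium centre must be in the +2 oxidation state.
Ruthenium is a group-8 element; Ru(II) is therefore d⁶.
The spin state decides the count: a 4d ion has a large Δₒ and is invariably low-spin.
An octahedral low-spin d⁶ ion is t₂g⁶e_g⁰, giving 0 unpaired electrons.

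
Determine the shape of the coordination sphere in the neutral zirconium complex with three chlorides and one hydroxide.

tetrahedral

Ligand charges: each chloride is −1; each hydroxide is −1. With an overall charge of 0 the zirconium centre must be in the +4 oxidation state.
Zirconium is a group-4 element; Zr(IV) is therefore d⁰.
Coordination number: 4.
A d⁰ ion has no crystal-field stabilisation preference between square planar and tetrahedral, so four ligands adopt the sterically favoured tetrahedral geometry.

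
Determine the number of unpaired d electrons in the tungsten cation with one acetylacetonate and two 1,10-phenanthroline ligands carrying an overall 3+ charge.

Each acetylacetonate is −1; 1,10-phenanthroline is neutral; balancing the +3 overall charge requires W(IV).
W sits in group 6, so the d-electron count is 6 − 4 = 2.
Counting donor atoms: 1×acetylacetonate (bidentate) → 2 donors; 2×1,10-phenanthroline (bidentate) → 4 donors. Coordination number = 6.
In an octahedral field the d² configuration is t₂g²e_g⁰ (only one arrangement possible), giving 2 unpaired electrons.

2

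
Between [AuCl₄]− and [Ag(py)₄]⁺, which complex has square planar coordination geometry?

[AuCl₄]−

For [AuCl₄]−: Summing ligand charges against the −1 overall charge gives an oxidation state of +3 for gold. Gold is a group-11 element; Au(III) is therefore d⁸. A 5d d⁸ ion has a large crystal-field splitting; square planar leaves the high-energy d_{x²−y²} orbital empty and maximises CFSE. → square planar.
For [Ag(py)₄]⁺: Ligand charges: pyridine is neutral. With an overall charge of +1 the silver centre must be in the +1 oxidation state. Ag sits in group 11, so the d-electron count is 11 − 1 = 10. A d¹⁰ ion has no crystal-field stabilisation preference between square planar and tetrahedral, so four ligands adopt the sterically favoured tetrahedral geometry. → tetrahedral.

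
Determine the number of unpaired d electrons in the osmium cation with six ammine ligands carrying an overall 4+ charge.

2

Ammonia is neutral; balancing the +4 overall charge requires Os(IV).
Os sits in group 8, so the d-electron count is 8 − 4 = 4.
The spin state decides the count: a 5d ion has a large Δₒ and is invariably low-spin.
An octahedral low-spin d⁴ ion is t₂g⁴e_g⁰, giving 2 unpaired electrons.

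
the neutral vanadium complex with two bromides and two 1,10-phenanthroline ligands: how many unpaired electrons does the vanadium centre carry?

3

Each bromide is −1; 1,10-phenanthroline is neutral; balancing the 0 overall charge requires V(II).
Vanadium is a group-5 element; V(II) is therefore d³.
Counting donor atoms: 2×bromide (monodentate) → 2 donors; 2×1,10-phenanthroline (bidentate) → 4 donors. Coordination number = 6.
In an octahedral field the d³ configuration is t₂g³e_g⁰ (only one arrangement possible), giving 3 unpaired electrons.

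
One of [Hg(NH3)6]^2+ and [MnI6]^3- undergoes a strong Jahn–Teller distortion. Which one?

[Hg(NH3)6]^2+: Ligand charges: ammonia is neutral. With an overall charge of +2 the mercury centre must be in the +2 oxidation state. Hg sits in group 12, so the d-electron count is 12 − 2 = 10. The d¹⁰ configuration leaves the e_g set evenly filled (or empty) — no strong Jahn–Teller driving force.
[MnI6]^3-: Ligand charges: each iodide is −1. With an overall charge of −3 the manganese centre must be in the +3 oxidation state. Mn sits in group 7, so the d-electron count is 7 − 3 = 4. Iodide is a weak-field ligand for a first-row metal, so the complex is high-spin. The t₂g³e_g¹ (high-spin) configuration has an unevenly filled e_g set; the Jahn–Teller theorem predicts a tetragonal distortion (typically axial elongation) to lift the degeneracy.

[MnI6]^3-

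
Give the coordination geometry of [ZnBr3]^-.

Summing ligand charges against the −1 overall charge gives an oxidation state of +2 for zinc.
Zn sits in group 12, so the d-electron count is 12 − 2 = 10.
With 3 monodentate ligands the coordination number is 3.
Three ligands around a d¹⁰ centre minimise repulsion in a trigonal-planar arrangement.

trigonal planar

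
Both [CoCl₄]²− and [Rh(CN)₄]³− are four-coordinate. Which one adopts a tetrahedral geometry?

[CoCl₄]²−

For [CoCl₄]²−: Each chloride is −1; balancing the −2 overall charge requires Co(II). Group 9 minus oxidation state 2 gives a d⁷ configuration. For a high-spin 3d d⁷ ion with weak-field ligands the small Δₜ gives little square-planar CFSE advantage, so four ligands adopt the sterically favoured tetrahedral geometry. → tetrahedral.
For [Rh(CN)₄]³−: Each cyanide is −1; balancing the −3 overall charge requires Rh(I). Group 9 minus oxidation state 1 gives a d⁸ configuration. A 4d d⁸ ion has a large crystal-field splitting; square planar leaves the high-energy d_{x²−y²} orbital empty and maximises CFSE. → square planar.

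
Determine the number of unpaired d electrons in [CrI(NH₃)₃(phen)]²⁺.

Summing ligand charges against the +2 overall charge gives an oxidation state of +3 for chromium.
Cr sits in group 6, so the d-electron count is 6 − 3 = 3.
Counting donor atoms: 1×iodide (monodentate) → 1 donor; 3×ammonia (monodentate) → 3 donors; 1×1,10-phenanthroline (bidentate) → 2 donors. Coordination number = 6.
In an octahedral field the d³ configuration is t₂g³e_g⁰ (only one arrangement possible), giving 3 unpaired electrons.

3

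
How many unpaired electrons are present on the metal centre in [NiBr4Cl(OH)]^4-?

2 unpaired electrons

Each bromide is −1; each chloride is −1; each hydroxide is −1; balancing the −4 overall charge requires Ni(II).
Group 10 minus oxidation state 2 gives a d⁸ configuration.
In an octahedral field the d⁸ configuration is t₂g⁶e_g² (only one arrangement possible), giving 2 unpaired electrons.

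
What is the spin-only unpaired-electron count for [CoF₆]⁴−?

Ligand charges: each fluoride is −1. With an overall charge of −4 the cobalt centre must be in the +2 oxidation state.
Cobalt is a group-9 element; Co(II) is therefore d⁷.
The spin state decides the count: Fluoride is a weak-field ligand for a first-row metal, so the complex is high-spin.
An octahedral high-spin d⁷ ion is t₂g⁵e_g², giving 3 unpaired electrons.

3 unpaired electrons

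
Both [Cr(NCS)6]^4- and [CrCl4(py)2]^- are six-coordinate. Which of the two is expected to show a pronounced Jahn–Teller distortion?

[Cr(NCS)6]^4-

[Cr(NCS)6]^4-: Each isothiocyanate is −1; balancing the −4 overall charge requires Cr(II). Group 6 minus oxidation state 2 gives a d⁴ configuration. Isothiocyanate is a weak-field ligand for a first-row metal, so the complex is high-spin. The t₂g³e_g¹ (high-spin) configuration has an unevenly filled e_g set; the Jahn–Teller theorem predicts a tetragonal distortion (typically axial elongation) to lift the degeneracy.
[CrCl4(py)2]^-: Summing ligand charges against the −1 overall charge gives an oxidation state of +3 for chromium. Group 6 minus oxidation state 3 gives a d³ configuration. The d³ configuration leaves the e_g set evenly filled (or empty) — no strong Jahn–Teller driving force.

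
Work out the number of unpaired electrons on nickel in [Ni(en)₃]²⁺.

Summing ligand charges against the +2 overall charge gives an oxidation state of +2 for nickel.
Nickel is a group-10 element; Ni(II) is therefore d⁸.
Counting donor atoms: 3×ethylenediamine (bidentate) → 6 donors. Coordination number = 6.
In an octahedral field the d⁸ configuration is t₂g⁶e_g² (only one arrangement possible), giving 2 unpaired electrons.

2 unpaired electrons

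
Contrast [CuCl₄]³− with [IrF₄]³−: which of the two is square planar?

[IrF₄]³−

For [CuCl₄]³−: Summing ligand charges against the −3 overall charge gives an oxidation state of +1 for copper. Cu sits in group 11, so the d-electron count is 11 − 1 = 10. A d¹⁰ ion has no crystal-field stabilisation preference between square planar and tetrahedral, so four ligands adopt the sterically favoured tetrahedral geometry. → tetrahedral.
For [IrF₄]³−: Ligand charges: each fluoride is −1. With an overall charge of −3 the iridium centre must be in the +1 oxidation state. Iridium is a group-9 element; Ir(I) is therefore d⁸. A 5d d⁸ ion has a large crystal-field splitting; square planar leaves the high-energy d_{x²−y²} orbital empty and maximises CFSE. → square planar.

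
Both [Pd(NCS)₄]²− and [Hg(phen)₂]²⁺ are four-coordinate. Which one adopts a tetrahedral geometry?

[Hg(phen)₂]²⁺

For [Pd(NCS)₄]²−: Summing ligand charges against the −2 overall charge gives an oxidation state of +2 for palladium. Group 10 minus oxidation state 2 gives a d⁸ configuration. A 4d d⁸ ion has a large crystal-field splitting; square planar leaves the high-energy d_{x²−y²} orbital empty and maximises CFSE. → square planar.
For [Hg(phen)₂]²⁺: Summing ligand charges against the +2 overall charge gives an oxidation state of +2 for mercury. Hg sits in group 12, so the d-electron count is 12 − 2 = 10. A d¹⁰ ion has no crystal-field stabilisation preference between square planar and tetrahedral, so four ligands adopt the sterically favoured tetrahedral geometry. → tetrahedral.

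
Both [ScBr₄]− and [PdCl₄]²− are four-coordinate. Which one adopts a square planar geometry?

For [ScBr₄]−: Each bromide is −1; balancing the −1 overall charge requires Sc(III). Sc sits in group 3, so the d-electron count is 3 − 3 = 0. A d⁰ ion has no crystal-field stabilisation preference between square planar and tetrahedral, so four ligands adopt the sterically favoured tetrahedral geometry. → tetrahedral.
For [PdCl₄]²−: Summing ligand charges against the −2 overall charge gives an oxidation state of +2 for palladium. Palladium is a group-10 element; Pd(II) is therefore d⁸. A 4d d⁸ ion has a large crystal-field splitting; square planar leaves the high-energy d_{x²−y²} orbital empty and maximises CFSE. → square planar.

[PdCl₄]²−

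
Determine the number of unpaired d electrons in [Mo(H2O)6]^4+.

2 unpaired electrons

Water is neutral; balancing the +4 overall charge requires Mo(IV).
Mo sits in group 6, so the d-electron count is 6 − 4 = 2.
In an octahedral field the d² configuration is t₂g²e_g⁰ (only one arrangement possible), giving 2 unpaired electrons.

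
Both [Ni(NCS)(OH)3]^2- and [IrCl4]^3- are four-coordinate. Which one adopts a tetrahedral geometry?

[Ni(NCS)(OH)3]^2-

For [Ni(NCS)(OH)3]^2-: Ligand charges: each isothiocyanate is −1; each hydroxide is −1. With an overall charge of −2 the nickel centre must be in the +2 oxidation state. Ni sits in group 10, so the d-electron count is 10 − 2 = 8. Hydroxide and isothiocyanate are weak-field ligands. With weak-field ligands the CFSE gain from square planar is small, so a 3d d⁸ ion takes the sterically preferred tetrahedral geometry. → tetrahedral.
For [IrCl4]^3-: Summing ligand charges against the −3 overall charge gives an oxidation state of +1 for iridium. Group 9 minus oxidation state 1 gives a d⁸ configuration. A 5d d⁸ ion has a large crystal-field splitting; square planar leaves the high-energy d_{x²−y²} orbital empty and maximises CFSE. → square planar.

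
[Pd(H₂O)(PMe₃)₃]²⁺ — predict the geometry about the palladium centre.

Summing ligand charges against the +2 overall charge gives an oxidation state of +2 for palladium.
Group 10 minus oxidation state 2 gives a d⁸ configuration.
Coordination number: 4.
A 4d d⁸ ion has a large crystal-field splitting; square planar leaves the high-energy d_{x²−y²} orbital empty and maximises CFSE.

square planar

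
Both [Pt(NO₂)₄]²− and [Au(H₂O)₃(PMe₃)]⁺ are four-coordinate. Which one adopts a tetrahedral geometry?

[Au(H₂O)₃(PMe₃)]⁺

For [Pt(NO₂)₄]²−: Each nitro (N-bound nitrite) is −1; balancing the −2 overall charge requires Pt(II). Pt sits in group 10, so the d-electron count is 10 − 2 = 8. A 5d d⁸ ion has a large crystal-field splitting; square planar leaves the high-energy d_{x²−y²} orbital empty and maximises CFSE. → square planar.
For [Au(H₂O)₃(PMe₃)]⁺: Water is neutral; trimethylphosphine is neutral; balancing the +1 overall charge requires Au(I). Au sits in group 11, so the d-electron count is 11 − 1 = 10. A d¹⁰ ion has no crystal-field stabilisation preference between square planar and tetrahedral, so four ligands adopt the sterically favoured tetrahedral geometry. → tetrahedral.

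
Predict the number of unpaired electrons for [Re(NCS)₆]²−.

3 unpaired electrons

Ligand charges: each isothiocyanate is −1. With an overall charge of −2 the rhenium centre must be in the +4 oxidation state.
Group 7 minus oxidation state 4 gives a d³ configuration.
In an octahedral field the d³ configuration is t₂g³e_g⁰ (only one arrangement possible), giving 3 unpaired electrons.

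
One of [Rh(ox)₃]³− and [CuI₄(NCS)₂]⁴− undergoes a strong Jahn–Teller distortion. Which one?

[CuI₄(NCS)₂]⁴−

[Rh(ox)₃]³−: Ligand charges: each oxalate is −2. With an overall charge of −3 the rhodium centre must be in the +3 oxidation state. Rh sits in group 9, so the d-electron count is 9 − 3 = 6. A 4d ion has a large Δₒ and is invariably low-spin. The d⁶ configuration leaves the e_g set evenly filled (or empty) — no strong Jahn–Teller driving force.
[CuI₄(NCS)₂]⁴−: Summing ligand charges against the −4 overall charge gives an oxidation state of +2 for copper. Cu sits in group 11, so the d-electron count is 11 − 2 = 9. The t₂g⁶e_g³ configuration has an unevenly filled e_g set; the Jahn–Teller theorem predicts a tetragonal distortion (typically axial elongation) to lift the degeneracy.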